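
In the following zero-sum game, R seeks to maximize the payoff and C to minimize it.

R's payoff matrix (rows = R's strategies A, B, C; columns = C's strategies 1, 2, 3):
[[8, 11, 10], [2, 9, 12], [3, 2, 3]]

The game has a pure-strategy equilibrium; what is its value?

8

Row minima: 8, 2, 2 → R's maximin is 8.
Column maxima: 8, 11, 12 → C's minimax is 8.
They coincide at (A, 1), so the value is 8.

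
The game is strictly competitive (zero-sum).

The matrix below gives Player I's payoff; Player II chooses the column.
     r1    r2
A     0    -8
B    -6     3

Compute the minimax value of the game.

Row minima are -8 and -6, so Player I's maximin is -6; column maxima are 0 and 3, so Player II's minimax is 0. These differ, so the equilibrium is in mixed strategies.
Let Player I play A with probability p. Player II is indifferent when −6(1−p) = −8p + 3(1−p), giving p = 9/17.
Let Player II play r1 with probability q. Player I is indifferent when −8(1−q) = −6q + 3(1−q), giving q = 11/17.
The value is 0·(11/17) + (-8)·(6/17) = -48/17.

-48/17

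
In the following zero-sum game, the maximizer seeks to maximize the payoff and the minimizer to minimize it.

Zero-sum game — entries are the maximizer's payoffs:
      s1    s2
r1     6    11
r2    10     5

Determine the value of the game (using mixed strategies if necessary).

8

Row minima are 6 and 5, so the maximizer's maximin is 6; column maxima are 10 and 11, so the minimizer's minimax is 10. These differ, so the equilibrium is in mixed strategies.
Let the maximizer play r1 with probability p. The minimizer is indifferent when 6p + 10(1−p) = 11p + 5(1−p), giving p = 1/2.
Let the minimizer play s1 with probability q. The maximizer is indifferent when 6q + 11(1−q) = 10q + 5(1−q), giving q = 3/5.
The value is 6·(3/5) + (11)·(2/5) = 8.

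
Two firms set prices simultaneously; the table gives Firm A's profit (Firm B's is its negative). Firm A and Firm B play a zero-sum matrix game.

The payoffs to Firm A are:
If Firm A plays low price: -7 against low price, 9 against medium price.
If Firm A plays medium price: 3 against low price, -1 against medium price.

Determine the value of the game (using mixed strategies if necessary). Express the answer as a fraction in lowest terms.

1

Row minima are -7 and -1, so Firm A's maximin is -1; column maxima are 3 and 9, so Firm B's minimax is 3. These differ, so the equilibrium is in mixed strategies.
Let Firm A play low price with probability p. Firm B is indifferent when −7p + 3(1−p) = 9p − (1−p), giving p = 1/5.
Let Firm B play low price with probability q. Firm A is indifferent when −7q + 9(1−q) = 3q − (1−q), giving q = 1/2.
The value is -7·(1/2) + (9)·(1/2) = 1.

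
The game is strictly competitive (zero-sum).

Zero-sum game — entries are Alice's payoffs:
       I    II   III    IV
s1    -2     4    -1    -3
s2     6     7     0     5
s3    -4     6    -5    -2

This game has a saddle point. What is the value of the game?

Row minima: -3, 0, -5 → Alice's maximin is 0.
Column maxima: 6, 7, 0, 5 → Bob's minimax is 0.
They coincide at (s2, III), so the value is 0.

0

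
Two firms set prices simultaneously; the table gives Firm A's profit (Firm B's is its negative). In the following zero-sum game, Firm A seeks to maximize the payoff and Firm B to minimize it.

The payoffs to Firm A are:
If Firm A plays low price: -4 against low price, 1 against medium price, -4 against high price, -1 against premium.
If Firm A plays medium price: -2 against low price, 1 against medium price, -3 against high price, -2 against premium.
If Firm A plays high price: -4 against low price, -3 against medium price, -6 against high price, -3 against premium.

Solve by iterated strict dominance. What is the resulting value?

Row high price is strictly dominated by row medium price (-2>-4, 1>-3, -3>-6, -2>-3); eliminate high price.
Column premium is strictly dominated by high price for Firm B (-4<-1, -3<-2); eliminate premium.
Column medium price is strictly dominated by low price for Firm B (-4<1, -2<1); eliminate medium price.
Row low price is strictly dominated by row medium price (-2>-4, -3>-4); eliminate low price.
Column low price is strictly dominated by high price for Firm B (-3<-2); eliminate low price.
Only (medium price, high price) remains, with payoff -3.

-3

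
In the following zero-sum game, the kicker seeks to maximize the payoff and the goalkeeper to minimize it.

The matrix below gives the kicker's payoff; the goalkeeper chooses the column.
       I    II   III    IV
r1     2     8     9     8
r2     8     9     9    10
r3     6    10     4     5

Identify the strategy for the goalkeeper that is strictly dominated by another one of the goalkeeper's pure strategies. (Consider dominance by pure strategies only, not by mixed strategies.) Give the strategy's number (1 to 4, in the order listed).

2

The goalkeeper prefers columns that give the kicker less. Compare II with I: 2 < 8, 8 < 9, 6 < 10.
So I strictly dominates II for the goalkeeper; II is strictly dominated.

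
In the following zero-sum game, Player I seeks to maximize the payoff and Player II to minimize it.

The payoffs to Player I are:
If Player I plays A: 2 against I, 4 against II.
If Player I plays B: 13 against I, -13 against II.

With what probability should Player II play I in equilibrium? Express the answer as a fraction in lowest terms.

17/28

Row minima are 2 and -13, so Player I's maximin is 2; column maxima are 13 and 4, so Player II's minimax is 4. These differ, so the equilibrium is in mixed strategies.
Let Player II play I with probability q. Player I is indifferent when 2q + 4(1−q) = 13q − 13(1−q), giving q = 17/28.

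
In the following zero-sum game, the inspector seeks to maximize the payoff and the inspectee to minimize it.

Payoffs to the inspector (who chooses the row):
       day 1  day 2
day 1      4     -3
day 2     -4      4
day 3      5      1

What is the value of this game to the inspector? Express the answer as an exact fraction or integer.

2

Row day 1 is strictly dominated by row day 3, so the inspector never plays it.
The remaining 2×2 game on (day 2, day 3) × (day 1, day 2) has no saddle point. Let the inspector play day 2 with probability p; indifference gives −4p + 5(1−p) = 4p + (1−p), so p = 1/3.
Similarly the inspectee's optimal q on day 1 is 1/4, and the value is -4·(1/4) + (4)·(3/4) = 2.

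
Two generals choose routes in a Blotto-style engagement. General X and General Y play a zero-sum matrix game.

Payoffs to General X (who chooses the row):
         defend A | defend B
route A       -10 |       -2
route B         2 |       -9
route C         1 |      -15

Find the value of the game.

Row route C is strictly dominated by row route B, so General X never plays it.
The remaining 2×2 game on (route A, route B) × (defend A, defend B) has no saddle point. Let General X play route A with probability p; indifference gives −10p + 2(1−p) = −2p − 9(1−p), so p = 11/19.
Similarly General Y's optimal q on defend A is 7/19, and the value is -10·(7/19) + (-2)·(12/19) = -94/19.

-94/19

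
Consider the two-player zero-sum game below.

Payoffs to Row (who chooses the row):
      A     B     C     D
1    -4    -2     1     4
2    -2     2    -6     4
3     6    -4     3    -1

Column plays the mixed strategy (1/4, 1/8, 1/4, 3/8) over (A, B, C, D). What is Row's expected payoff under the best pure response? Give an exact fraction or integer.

1: (-4)·(1/4) + (-2)·(1/8) + (1)·(1/4) + (4)·(3/8) = 1/2.
2: (-2)·(1/4) + (2)·(1/8) + (-6)·(1/4) + (4)·(3/8) = -1/4.
3: (6)·(1/4) + (-4)·(1/8) + (3)·(1/4) + (-1)·(3/8) = 11/8.
The best pure response is 3 with expected payoff 11/8.

11/8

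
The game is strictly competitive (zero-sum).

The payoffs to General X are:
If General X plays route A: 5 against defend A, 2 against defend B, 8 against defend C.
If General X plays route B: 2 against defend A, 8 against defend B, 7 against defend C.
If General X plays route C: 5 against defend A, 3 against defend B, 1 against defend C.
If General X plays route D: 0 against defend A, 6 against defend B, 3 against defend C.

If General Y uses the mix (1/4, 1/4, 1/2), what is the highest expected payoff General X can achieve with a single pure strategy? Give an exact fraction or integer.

route A: (5)·(1/4) + (2)·(1/4) + (8)·(1/2) = 23/4.
route B: (2)·(1/4) + (8)·(1/4) + (7)·(1/2) = 6.
route C: (5)·(1/4) + (3)·(1/4) + (1)·(1/2) = 5/2.
route D: (0)·(1/4) + (6)·(1/4) + (3)·(1/2) = 3.
The best pure response is route B with expected payoff 6.

6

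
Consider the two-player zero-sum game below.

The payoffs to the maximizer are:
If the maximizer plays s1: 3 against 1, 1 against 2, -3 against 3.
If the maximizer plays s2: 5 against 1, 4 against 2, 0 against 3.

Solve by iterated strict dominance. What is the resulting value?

0

Row s1 is strictly dominated by row s2 (5>3, 4>1, 0>-3); eliminate s1.
Column 2 is strictly dominated by 3 for the minimizer (0<4); eliminate 2.
Column 1 is strictly dominated by 3 for the minimizer (0<5); eliminate 1.
Only (s2, 3) remains, with payoff 0.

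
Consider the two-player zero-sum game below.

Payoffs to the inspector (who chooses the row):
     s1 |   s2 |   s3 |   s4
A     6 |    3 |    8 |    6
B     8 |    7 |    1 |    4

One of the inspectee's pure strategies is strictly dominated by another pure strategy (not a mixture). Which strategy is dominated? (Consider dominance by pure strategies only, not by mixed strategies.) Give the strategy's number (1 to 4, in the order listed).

The inspectee prefers columns that give the inspector less. Compare s1 with s2: 3 < 6, 7 < 8.
So s2 strictly dominates s1 for the inspectee; s1 is strictly dominated.

1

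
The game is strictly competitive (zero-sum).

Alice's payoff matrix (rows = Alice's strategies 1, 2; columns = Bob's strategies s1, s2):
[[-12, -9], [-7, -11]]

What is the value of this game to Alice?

Row minima are -12 and -11, so Alice's maximin is -11; column maxima are -7 and -9, so Bob's minimax is -9. These differ, so the equilibrium is in mixed strategies.
Let Alice play 1 with probability p. Bob is indifferent when −12p − 7(1−p) = −9p − 11(1−p), giving p = 4/7.
Let Bob play s1 with probability q. Alice is indifferent when −12q − 9(1−q) = −7q − 11(1−q), giving q = 2/7.
The value is -12·(2/7) + (-9)·(5/7) = -69/7.

-69/7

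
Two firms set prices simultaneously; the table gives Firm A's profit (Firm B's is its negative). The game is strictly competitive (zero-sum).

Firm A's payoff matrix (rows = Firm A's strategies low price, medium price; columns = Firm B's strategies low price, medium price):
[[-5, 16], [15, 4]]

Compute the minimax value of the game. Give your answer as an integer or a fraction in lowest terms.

Row minima are -5 and 4, so Firm A's maximin is 4; column maxima are 15 and 16, so Firm B's minimax is 15. These differ, so the equilibrium is in mixed strategies.
Let Firm A play low price with probability p. Firm B is indifferent when −5p + 15(1−p) = 16p + 4(1−p), giving p = 11/32.
Let Firm B play low price with probability q. Firm A is indifferent when −5q + 16(1−q) = 15q + 4(1−q), giving q = 3/8.
The value is -5·(3/8) + (16)·(5/8) = 65/8.

65/8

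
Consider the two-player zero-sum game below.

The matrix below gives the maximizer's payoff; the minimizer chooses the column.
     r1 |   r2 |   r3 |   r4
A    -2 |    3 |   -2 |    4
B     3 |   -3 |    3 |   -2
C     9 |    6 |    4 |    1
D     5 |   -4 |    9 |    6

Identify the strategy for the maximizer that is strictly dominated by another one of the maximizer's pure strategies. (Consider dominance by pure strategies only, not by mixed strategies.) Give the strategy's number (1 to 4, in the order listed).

2

Compare B with C: 9 > 3, 6 > -3, 4 > 3, 1 > -2.
So C strictly dominates B for the maximizer; B is strictly dominated.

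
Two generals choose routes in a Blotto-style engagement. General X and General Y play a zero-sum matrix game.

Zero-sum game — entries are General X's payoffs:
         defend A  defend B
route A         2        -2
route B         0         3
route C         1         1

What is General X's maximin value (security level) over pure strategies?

The worst-case payoff for each row is route A: -2, route B: 0, route C: 1.
The best of these is 1.

1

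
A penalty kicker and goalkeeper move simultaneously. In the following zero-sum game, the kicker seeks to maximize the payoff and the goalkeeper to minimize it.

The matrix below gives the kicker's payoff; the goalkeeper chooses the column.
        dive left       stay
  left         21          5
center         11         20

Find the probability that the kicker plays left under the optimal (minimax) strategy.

9/25

Row minima are 5 and 11, so the kicker's maximin is 11; column maxima are 21 and 20, so the goalkeeper's minimax is 20. These differ, so the equilibrium is in mixed strategies.
Let the kicker play left with probability p. The goalkeeper is indifferent when 21p + 11(1−p) = 5p + 20(1−p), giving p = 9/25.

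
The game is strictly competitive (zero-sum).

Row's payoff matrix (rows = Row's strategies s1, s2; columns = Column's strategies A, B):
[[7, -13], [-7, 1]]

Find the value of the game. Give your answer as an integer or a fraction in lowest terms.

Row minima are -13 and -7, so Row's maximin is -7; column maxima are 7 and 1, so Column's minimax is 1. These differ, so the equilibrium is in mixed strategies.
Let Row play s1 with probability p. Column is indifferent when 7p − 7(1−p) = −13p + (1−p), giving p = 2/7.
Let Column play A with probability q. Row is indifferent when 7q − 13(1−q) = −7q + (1−q), giving q = 1/2.
The value is 7·(1/2) + (-13)·(1/2) = -3.

-3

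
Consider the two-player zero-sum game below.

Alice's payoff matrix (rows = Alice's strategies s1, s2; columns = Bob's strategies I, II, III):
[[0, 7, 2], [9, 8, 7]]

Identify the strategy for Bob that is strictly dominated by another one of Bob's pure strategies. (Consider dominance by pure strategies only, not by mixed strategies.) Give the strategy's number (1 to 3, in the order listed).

Bob prefers columns that give Alice less. Compare II with III: 2 < 7, 7 < 8.
So III strictly dominates II for Bob; II is strictly dominated.

2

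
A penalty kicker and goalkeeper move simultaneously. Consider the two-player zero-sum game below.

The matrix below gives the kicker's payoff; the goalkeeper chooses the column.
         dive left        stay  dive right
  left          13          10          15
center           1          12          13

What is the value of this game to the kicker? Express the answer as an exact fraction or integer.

Column dive right is strictly dominated by stay for the goalkeeper (it gives the kicker more in every row).
The remaining 2×2 game on (left, center) × (dive left, stay) has no saddle point. Let the kicker play left with probability p; indifference gives 13p + (1−p) = 10p + 12(1−p), so p = 11/14.
Similarly the goalkeeper's optimal q on dive left is 1/7, and the value is 13·(1/7) + (10)·(6/7) = 73/7.

73/7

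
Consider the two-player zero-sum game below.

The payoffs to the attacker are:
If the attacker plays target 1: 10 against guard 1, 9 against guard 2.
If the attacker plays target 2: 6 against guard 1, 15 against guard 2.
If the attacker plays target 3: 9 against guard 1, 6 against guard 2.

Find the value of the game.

48/5

Row target 3 is strictly dominated by row target 1, so the attacker never plays it.
The remaining 2×2 game on (target 1, target 2) × (guard 1, guard 2) has no saddle point. Let the attacker play target 1 with probability p; indifference gives 10p + 6(1−p) = 9p + 15(1−p), so p = 9/10.
Similarly the defender's optimal q on guard 1 is 3/5, and the value is 10·(3/5) + (9)·(2/5) = 48/5.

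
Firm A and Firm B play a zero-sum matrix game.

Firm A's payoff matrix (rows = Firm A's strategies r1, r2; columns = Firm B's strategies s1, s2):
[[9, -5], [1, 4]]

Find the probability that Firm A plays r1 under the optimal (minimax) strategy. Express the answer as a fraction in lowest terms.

Row minima are -5 and 1, so Firm A's maximin is 1; column maxima are 9 and 4, so Firm B's minimax is 4. These differ, so the equilibrium is in mixed strategies.
Let Firm A play r1 with probability p. Firm B is indifferent when 9p + (1−p) = −5p + 4(1−p), giving p = 3/17.

3/17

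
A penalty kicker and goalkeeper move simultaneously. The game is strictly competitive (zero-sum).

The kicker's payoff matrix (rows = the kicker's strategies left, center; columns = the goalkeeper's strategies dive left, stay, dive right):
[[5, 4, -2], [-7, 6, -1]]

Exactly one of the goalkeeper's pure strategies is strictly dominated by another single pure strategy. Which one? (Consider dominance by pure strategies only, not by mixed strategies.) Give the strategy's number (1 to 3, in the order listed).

The goalkeeper prefers columns that give the kicker less. Compare stay with dive right: -2 < 4, -1 < 6.
So dive right strictly dominates stay for the goalkeeper; stay is strictly dominated.

2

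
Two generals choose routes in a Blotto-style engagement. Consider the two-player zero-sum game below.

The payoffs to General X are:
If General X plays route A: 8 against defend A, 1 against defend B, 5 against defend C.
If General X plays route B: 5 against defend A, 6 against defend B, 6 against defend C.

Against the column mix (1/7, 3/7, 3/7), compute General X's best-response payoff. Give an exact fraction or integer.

route A: (8)·(1/7) + (1)·(3/7) + (5)·(3/7) = 26/7.
route B: (5)·(1/7) + (6)·(3/7) + (6)·(3/7) = 41/7.
The best pure response is route B with expected payoff 41/7.

41/7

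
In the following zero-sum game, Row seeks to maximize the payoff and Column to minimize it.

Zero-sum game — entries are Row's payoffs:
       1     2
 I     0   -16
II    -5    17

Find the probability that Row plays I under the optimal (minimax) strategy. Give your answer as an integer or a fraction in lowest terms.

Row minima are -16 and -5, so Row's maximin is -5; column maxima are 0 and 17, so Column's minimax is 0. These differ, so the equilibrium is in mixed strategies.
Let Row play I with probability p. Column is indifferent when −5(1−p) = −16p + 17(1−p), giving p = 11/19.

11/19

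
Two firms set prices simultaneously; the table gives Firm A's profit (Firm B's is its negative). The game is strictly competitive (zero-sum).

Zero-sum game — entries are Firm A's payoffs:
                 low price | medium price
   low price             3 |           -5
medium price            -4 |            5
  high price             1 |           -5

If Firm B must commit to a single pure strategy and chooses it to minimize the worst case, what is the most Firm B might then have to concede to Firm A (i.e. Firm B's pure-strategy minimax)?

3

The worst case (largest entry) in each column is low price: 3, medium price: 5.
The best (smallest) of these is 3.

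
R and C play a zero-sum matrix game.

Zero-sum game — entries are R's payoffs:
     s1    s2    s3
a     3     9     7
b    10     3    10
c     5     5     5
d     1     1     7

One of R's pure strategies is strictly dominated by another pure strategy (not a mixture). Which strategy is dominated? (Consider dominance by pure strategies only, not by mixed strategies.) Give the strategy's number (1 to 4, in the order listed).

Compare d with b: 10 > 1, 3 > 1, 10 > 7.
So b strictly dominates d for R; d is strictly dominated.

4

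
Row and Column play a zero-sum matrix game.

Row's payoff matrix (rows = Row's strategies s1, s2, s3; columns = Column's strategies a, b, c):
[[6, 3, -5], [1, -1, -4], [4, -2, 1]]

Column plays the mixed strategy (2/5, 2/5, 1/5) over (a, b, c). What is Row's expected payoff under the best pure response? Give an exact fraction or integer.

s1: (6)·(2/5) + (3)·(2/5) + (-5)·(1/5) = 13/5.
s2: (1)·(2/5) + (-1)·(2/5) + (-4)·(1/5) = -4/5.
s3: (4)·(2/5) + (-2)·(2/5) + (1)·(1/5) = 1.
The best pure response is s1 with expected payoff 13/5.

13/5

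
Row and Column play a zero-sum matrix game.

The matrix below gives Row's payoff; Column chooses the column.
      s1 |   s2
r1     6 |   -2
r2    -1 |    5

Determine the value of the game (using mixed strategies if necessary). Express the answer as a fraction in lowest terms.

Row minima are -2 and -1, so Row's maximin is -1; column maxima are 6 and 5, so Column's minimax is 5. These differ, so the equilibrium is in mixed strategies.
Let Row play r1 with probability p. Column is indifferent when 6p − (1−p) = −2p + 5(1−p), giving p = 3/7.
Let Column play s1 with probability q. Row is indifferent when 6q − 2(1−q) = −q + 5(1−q), giving q = 1/2.
The value is 6·(1/2) + (-2)·(1/2) = 2.

2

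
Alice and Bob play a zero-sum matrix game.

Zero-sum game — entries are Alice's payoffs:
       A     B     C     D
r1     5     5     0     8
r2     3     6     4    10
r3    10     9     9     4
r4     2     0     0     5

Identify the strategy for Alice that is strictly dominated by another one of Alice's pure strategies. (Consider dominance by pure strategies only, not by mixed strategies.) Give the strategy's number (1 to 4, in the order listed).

4

Compare r4 with r2: 3 > 2, 6 > 0, 4 > 0, 10 > 5.
So r2 strictly dominates r4 for Alice; r4 is strictly dominated.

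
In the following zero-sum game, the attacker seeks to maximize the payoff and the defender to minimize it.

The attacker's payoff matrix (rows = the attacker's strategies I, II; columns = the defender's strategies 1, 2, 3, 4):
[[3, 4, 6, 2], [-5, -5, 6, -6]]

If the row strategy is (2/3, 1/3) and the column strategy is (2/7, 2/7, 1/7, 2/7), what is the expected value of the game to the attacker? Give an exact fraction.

22/21

Against (2/7, 2/7, 1/7, 2/7), each row's expected payoff is I: 24/7; II: -26/7.
Taking the (2/3, 1/3)-weighted average: (2/3)·(24/7) + (1/3)·(-26/7) = 22/21.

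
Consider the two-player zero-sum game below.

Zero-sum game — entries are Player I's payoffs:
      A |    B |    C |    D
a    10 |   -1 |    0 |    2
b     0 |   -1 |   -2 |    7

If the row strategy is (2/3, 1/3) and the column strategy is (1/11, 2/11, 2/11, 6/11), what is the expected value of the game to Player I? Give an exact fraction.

Against (1/11, 2/11, 2/11, 6/11), each row's expected payoff is a: 20/11; b: 36/11.
Taking the (2/3, 1/3)-weighted average: (2/3)·(20/11) + (1/3)·(36/11) = 76/33.

76/33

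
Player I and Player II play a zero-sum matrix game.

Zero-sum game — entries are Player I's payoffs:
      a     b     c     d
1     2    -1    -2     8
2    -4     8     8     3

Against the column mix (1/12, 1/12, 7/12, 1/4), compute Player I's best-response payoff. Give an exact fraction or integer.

23/4

1: (2)·(1/12) + (-1)·(1/12) + (-2)·(7/12) + (8)·(1/4) = 11/12.
2: (-4)·(1/12) + (8)·(1/12) + (8)·(7/12) + (3)·(1/4) = 23/4.
The best pure response is 2 with expected payoff 23/4.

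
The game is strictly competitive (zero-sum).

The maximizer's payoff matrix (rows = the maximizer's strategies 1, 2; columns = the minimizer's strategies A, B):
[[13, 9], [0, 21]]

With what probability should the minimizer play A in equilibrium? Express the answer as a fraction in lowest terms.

12/25

Row minima are 9 and 0, so the maximizer's maximin is 9; column maxima are 13 and 21, so the minimizer's minimax is 13. These differ, so the equilibrium is in mixed strategies.
Let the minimizer play A with probability q. The maximizer is indifferent when 13q + 9(1−q) = 21(1−q), giving q = 12/25.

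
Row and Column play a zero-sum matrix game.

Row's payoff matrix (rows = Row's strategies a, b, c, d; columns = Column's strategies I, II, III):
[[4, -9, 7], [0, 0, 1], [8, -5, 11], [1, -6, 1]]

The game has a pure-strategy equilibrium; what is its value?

0

Row minima: -9, 0, -5, -6 → Row's maximin is 0.
Column maxima: 8, 0, 11 → Column's minimax is 0.
They coincide at (b, II), so the value is 0.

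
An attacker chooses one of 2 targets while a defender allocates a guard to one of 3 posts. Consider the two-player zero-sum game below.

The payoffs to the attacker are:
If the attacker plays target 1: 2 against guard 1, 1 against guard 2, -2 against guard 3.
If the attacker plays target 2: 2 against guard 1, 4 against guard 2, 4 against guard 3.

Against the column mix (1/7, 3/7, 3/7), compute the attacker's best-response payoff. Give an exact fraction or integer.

26/7

target 1: (2)·(1/7) + (1)·(3/7) + (-2)·(3/7) = -1/7.
target 2: (2)·(1/7) + (4)·(3/7) + (4)·(3/7) = 26/7.
The best pure response is target 2 with expected payoff 26/7.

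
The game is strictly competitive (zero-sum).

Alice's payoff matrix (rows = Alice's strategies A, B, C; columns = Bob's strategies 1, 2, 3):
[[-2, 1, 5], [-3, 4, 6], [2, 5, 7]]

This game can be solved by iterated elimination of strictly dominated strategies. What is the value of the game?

Row B is strictly dominated by row C (2>-3, 5>4, 7>6); eliminate B.
Row A is strictly dominated by row C (2>-2, 5>1, 7>5); eliminate A.
Column 2 is strictly dominated by 1 for Bob (2<5); eliminate 2.
Column 3 is strictly dominated by 1 for Bob (2<7); eliminate 3.
Only (C, 1) remains, with payoff 2.

2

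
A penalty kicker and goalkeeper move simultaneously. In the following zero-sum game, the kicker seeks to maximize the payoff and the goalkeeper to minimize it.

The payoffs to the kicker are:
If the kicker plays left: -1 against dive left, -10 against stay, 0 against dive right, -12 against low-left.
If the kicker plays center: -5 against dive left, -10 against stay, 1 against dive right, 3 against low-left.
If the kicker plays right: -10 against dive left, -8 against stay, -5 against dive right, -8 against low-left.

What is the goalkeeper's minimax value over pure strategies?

-8

The worst case (largest entry) in each column is dive left: -1, stay: -8, dive right: 1, low-left: 3.
The best (smallest) of these is -8.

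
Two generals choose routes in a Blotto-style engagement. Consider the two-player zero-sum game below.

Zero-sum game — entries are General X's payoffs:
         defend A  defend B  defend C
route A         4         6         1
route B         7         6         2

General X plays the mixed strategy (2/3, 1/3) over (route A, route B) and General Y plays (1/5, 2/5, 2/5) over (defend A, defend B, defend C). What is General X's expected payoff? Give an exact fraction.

59/15

Against (1/5, 2/5, 2/5), each row's expected payoff is route A: 18/5; route B: 23/5.
Taking the (2/3, 1/3)-weighted average: (2/3)·(18/5) + (1/3)·(23/5) = 59/15.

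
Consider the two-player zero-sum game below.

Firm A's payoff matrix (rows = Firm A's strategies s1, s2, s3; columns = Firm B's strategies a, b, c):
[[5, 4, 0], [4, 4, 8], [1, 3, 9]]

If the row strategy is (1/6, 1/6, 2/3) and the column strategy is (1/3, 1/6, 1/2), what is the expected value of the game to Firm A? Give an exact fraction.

Against (1/3, 1/6, 1/2), each row's expected payoff is s1: 7/3; s2: 6; s3: 16/3.
Taking the (1/6, 1/6, 2/3)-weighted average: (1/6)·(7/3) + (1/6)·(6) + (2/3)·(16/3) = 89/18.

89/18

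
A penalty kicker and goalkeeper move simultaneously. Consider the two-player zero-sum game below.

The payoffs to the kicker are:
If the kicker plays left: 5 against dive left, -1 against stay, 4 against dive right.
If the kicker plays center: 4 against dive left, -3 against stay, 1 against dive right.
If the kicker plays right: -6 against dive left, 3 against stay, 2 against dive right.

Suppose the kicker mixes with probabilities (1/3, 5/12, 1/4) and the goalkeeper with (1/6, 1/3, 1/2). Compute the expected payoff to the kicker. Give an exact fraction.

Against (1/6, 1/3, 1/2), each row's expected payoff is left: 5/2; center: 1/6; right: 1.
Taking the (1/3, 5/12, 1/4)-weighted average: (1/3)·(5/2) + (5/12)·(1/6) + (1/4)·(1) = 83/72.

83/72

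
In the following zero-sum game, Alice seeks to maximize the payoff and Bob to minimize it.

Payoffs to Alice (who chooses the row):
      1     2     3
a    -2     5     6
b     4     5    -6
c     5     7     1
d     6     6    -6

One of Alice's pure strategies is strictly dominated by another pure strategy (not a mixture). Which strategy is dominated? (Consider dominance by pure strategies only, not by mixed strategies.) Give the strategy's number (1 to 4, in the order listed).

2

Compare b with c: 5 > 4, 7 > 5, 1 > -6.
So c strictly dominates b for Alice; b is strictly dominated.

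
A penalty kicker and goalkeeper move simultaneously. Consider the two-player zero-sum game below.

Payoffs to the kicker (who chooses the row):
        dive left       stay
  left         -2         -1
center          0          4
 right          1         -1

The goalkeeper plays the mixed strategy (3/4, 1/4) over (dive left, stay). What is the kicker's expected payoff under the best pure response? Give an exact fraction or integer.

1

left: (-2)·(3/4) + (-1)·(1/4) = -7/4.
center: (0)·(3/4) + (4)·(1/4) = 1.
right: (1)·(3/4) + (-1)·(1/4) = 1/2.
The best pure response is center with expected payoff 1.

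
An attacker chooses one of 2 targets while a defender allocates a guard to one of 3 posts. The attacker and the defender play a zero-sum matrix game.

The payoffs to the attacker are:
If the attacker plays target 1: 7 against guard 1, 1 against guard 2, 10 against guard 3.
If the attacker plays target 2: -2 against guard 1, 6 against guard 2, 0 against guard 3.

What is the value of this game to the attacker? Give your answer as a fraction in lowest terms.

22/7

Column guard 3 is strictly dominated by guard 1 for the defender (it gives the attacker more in every row).
The remaining 2×2 game on (target 1, target 2) × (guard 1, guard 2) has no saddle point. Let the attacker play target 1 with probability p; indifference gives 7p − 2(1−p) = p + 6(1−p), so p = 4/7.
Similarly the defender's optimal q on guard 1 is 5/14, and the value is 7·(5/14) + (1)·(9/14) = 22/7.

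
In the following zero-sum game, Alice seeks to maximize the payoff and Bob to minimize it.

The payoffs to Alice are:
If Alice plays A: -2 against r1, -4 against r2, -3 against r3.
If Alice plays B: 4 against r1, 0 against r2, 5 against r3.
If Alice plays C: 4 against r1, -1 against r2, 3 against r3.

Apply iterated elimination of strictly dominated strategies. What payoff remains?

Row A is strictly dominated by row B (4>-2, 0>-4, 5>-3); eliminate A.
Column r3 is strictly dominated by r2 for Bob (0<5, -1<3); eliminate r3.
Column r1 is strictly dominated by r2 for Bob (0<4, -1<4); eliminate r1.
Row C is strictly dominated by row B (0>-1); eliminate C.
Only (B, r2) remains, with payoff 0.

0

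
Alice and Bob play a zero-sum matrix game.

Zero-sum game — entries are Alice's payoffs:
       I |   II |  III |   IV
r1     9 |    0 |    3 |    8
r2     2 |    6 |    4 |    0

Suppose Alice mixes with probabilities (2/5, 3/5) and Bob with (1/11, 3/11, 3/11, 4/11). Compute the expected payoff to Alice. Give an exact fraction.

196/55

Against (1/11, 3/11, 3/11, 4/11), each row's expected payoff is r1: 50/11; r2: 32/11.
Taking the (2/5, 3/5)-weighted average: (2/5)·(50/11) + (3/5)·(32/11) = 196/55.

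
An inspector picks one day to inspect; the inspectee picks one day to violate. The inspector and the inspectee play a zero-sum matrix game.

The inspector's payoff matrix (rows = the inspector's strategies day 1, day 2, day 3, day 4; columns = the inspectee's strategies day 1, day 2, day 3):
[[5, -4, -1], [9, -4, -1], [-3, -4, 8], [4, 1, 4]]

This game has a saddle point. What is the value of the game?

1

Row minima: -4, -4, -4, 1 → the inspector's maximin is 1.
Column maxima: 9, 1, 8 → the inspectee's minimax is 1.
They coincide at (day 4, day 2), so the value is 1.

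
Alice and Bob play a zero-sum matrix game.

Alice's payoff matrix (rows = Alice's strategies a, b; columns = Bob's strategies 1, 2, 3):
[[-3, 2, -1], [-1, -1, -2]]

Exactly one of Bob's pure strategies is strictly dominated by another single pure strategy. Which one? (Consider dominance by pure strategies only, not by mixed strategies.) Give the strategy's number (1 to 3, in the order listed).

Bob prefers columns that give Alice less. Compare 2 with 3: -1 < 2, -2 < -1.
So 3 strictly dominates 2 for Bob; 2 is strictly dominated.

2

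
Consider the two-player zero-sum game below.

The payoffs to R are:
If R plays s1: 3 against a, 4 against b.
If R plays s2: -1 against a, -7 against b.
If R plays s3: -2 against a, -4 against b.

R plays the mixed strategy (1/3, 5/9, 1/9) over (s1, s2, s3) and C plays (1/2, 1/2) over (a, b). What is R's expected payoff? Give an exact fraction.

Against (1/2, 1/2), each row's expected payoff is s1: 7/2; s2: -4; s3: -3.
Taking the (1/3, 5/9, 1/9)-weighted average: (1/3)·(7/2) + (5/9)·(-4) + (1/9)·(-3) = -25/18.

-25/18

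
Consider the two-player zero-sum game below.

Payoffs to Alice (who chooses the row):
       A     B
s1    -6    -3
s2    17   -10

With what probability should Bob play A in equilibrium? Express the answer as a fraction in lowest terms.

7/30

Row minima are -6 and -10, so Alice's maximin is -6; column maxima are 17 and -3, so Bob's minimax is -3. These differ, so the equilibrium is in mixed strategies.
Let Bob play A with probability q. Alice is indifferent when −6q − 3(1−q) = 17q − 10(1−q), giving q = 7/30.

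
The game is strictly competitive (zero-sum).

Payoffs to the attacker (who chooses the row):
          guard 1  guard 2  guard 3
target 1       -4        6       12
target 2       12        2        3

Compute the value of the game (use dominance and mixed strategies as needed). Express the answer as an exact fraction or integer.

Column guard 3 is strictly dominated by guard 2 for the defender (it gives the attacker more in every row).
The remaining 2×2 game on (target 1, target 2) × (guard 1, guard 2) has no saddle point. Let the attacker play target 1 with probability p; indifference gives −4p + 12(1−p) = 6p + 2(1−p), so p = 1/2.
Similarly the defender's optimal q on guard 1 is 1/5, and the value is -4·(1/5) + (6)·(4/5) = 4.

4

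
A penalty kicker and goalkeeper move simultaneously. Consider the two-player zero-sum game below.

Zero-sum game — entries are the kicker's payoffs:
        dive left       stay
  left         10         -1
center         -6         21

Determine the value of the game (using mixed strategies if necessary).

102/19

Row minima are -1 and -6, so the kicker's maximin is -1; column maxima are 10 and 21, so the goalkeeper's minimax is 10. These differ, so the equilibrium is in mixed strategies.
Let the kicker play left with probability p. The goalkeeper is indifferent when 10p − 6(1−p) = −p + 21(1−p), giving p = 27/38.
Let the goalkeeper play dive left with probability q. The kicker is indifferent when 10q − (1−q) = −6q + 21(1−q), giving q = 11/19.
The value is 10·(11/19) + (-1)·(8/19) = 102/19.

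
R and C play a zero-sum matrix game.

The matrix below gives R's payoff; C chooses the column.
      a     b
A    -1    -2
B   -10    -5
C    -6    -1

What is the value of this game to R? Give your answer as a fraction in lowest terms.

-11/6

Row B is strictly dominated by row C, so R never plays it.
The remaining 2×2 game on (A, C) × (a, b) has no saddle point. Let R play A with probability p; indifference gives −p − 6(1−p) = −2p − (1−p), so p = 5/6.
Similarly C's optimal q on a is 1/6, and the value is -1·(1/6) + (-2)·(5/6) = -11/6.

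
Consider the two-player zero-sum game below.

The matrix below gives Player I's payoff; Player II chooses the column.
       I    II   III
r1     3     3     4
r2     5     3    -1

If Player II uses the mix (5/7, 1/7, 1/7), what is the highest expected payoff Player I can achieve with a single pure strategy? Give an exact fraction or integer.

27/7

r1: (3)·(5/7) + (3)·(1/7) + (4)·(1/7) = 22/7.
r2: (5)·(5/7) + (3)·(1/7) + (-1)·(1/7) = 27/7.
The best pure response is r2 with expected payoff 27/7.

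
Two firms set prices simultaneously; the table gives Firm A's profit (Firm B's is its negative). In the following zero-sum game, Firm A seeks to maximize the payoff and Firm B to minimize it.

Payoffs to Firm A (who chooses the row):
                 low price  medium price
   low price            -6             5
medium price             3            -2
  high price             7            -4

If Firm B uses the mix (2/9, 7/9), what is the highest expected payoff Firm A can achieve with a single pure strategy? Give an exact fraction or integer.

23/9

low price: (-6)·(2/9) + (5)·(7/9) = 23/9.
medium price: (3)·(2/9) + (-2)·(7/9) = -8/9.
high price: (7)·(2/9) + (-4)·(7/9) = -14/9.
The best pure response is low price with expected payoff 23/9.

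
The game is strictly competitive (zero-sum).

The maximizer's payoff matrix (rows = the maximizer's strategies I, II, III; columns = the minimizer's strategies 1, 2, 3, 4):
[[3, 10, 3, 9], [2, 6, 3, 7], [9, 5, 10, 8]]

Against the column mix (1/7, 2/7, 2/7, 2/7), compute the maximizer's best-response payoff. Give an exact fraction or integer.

I: (3)·(1/7) + (10)·(2/7) + (3)·(2/7) + (9)·(2/7) = 47/7.
II: (2)·(1/7) + (6)·(2/7) + (3)·(2/7) + (7)·(2/7) = 34/7.
III: (9)·(1/7) + (5)·(2/7) + (10)·(2/7) + (8)·(2/7) = 55/7.
The best pure response is III with expected payoff 55/7.

55/7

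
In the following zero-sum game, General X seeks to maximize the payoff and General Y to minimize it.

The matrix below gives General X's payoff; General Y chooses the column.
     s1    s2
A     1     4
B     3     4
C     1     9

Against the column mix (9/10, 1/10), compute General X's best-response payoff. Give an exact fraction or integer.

A: (1)·(9/10) + (4)·(1/10) = 13/10.
B: (3)·(9/10) + (4)·(1/10) = 31/10.
C: (1)·(9/10) + (9)·(1/10) = 9/5.
The best pure response is B with expected payoff 31/10.

31/10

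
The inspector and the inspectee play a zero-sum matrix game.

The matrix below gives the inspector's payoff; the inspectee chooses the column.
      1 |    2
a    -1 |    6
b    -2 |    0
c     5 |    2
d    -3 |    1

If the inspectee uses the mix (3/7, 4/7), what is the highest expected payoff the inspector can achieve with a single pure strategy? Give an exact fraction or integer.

a: (-1)·(3/7) + (6)·(4/7) = 3.
b: (-2)·(3/7) + (0)·(4/7) = -6/7.
c: (5)·(3/7) + (2)·(4/7) = 23/7.
d: (-3)·(3/7) + (1)·(4/7) = -5/7.
The best pure response is c with expected payoff 23/7.

23/7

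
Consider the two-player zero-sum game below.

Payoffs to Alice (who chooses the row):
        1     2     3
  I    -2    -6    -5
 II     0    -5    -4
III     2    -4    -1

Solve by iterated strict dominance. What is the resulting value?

-4

Row II is strictly dominated by row III (2>0, -4>-5, -1>-4); eliminate II.
Row I is strictly dominated by row III (2>-2, -4>-6, -1>-5); eliminate I.
Column 3 is strictly dominated by 2 for Bob (-4<-1); eliminate 3.
Column 1 is strictly dominated by 2 for Bob (-4<2); eliminate 1.
Only (III, 2) remains, with payoff -4.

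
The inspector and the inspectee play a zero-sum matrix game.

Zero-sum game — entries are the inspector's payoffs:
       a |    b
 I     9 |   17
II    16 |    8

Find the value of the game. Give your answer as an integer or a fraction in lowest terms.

Row minima are 9 and 8, so the inspector's maximin is 9; column maxima are 16 and 17, so the inspectee's minimax is 16. These differ, so the equilibrium is in mixed strategies.
Let the inspector play I with probability p. The inspectee is indifferent when 9p + 16(1−p) = 17p + 8(1−p), giving p = 1/2.
Let the inspectee play a with probability q. The inspector is indifferent when 9q + 17(1−q) = 16q + 8(1−q), giving q = 9/16.
The value is 9·(9/16) + (17)·(7/16) = 25/2.

25/2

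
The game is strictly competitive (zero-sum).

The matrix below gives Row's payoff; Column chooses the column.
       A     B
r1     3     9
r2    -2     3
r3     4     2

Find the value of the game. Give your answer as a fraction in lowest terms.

Row r2 is strictly dominated by row r1, so Row never plays it.
The remaining 2×2 game on (r1, r3) × (A, B) has no saddle point. Let Row play r1 with probability p; indifference gives 3p + 4(1−p) = 9p + 2(1−p), so p = 1/4.
Similarly Column's optimal q on A is 7/8, and the value is 3·(7/8) + (9)·(1/8) = 15/4.

15/4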